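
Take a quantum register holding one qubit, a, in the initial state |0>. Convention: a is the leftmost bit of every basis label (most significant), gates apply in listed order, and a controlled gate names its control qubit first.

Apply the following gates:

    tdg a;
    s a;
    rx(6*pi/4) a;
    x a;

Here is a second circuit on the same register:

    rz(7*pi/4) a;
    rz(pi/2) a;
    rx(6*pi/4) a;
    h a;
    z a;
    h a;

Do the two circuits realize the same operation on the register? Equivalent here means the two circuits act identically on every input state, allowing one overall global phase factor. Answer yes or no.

Yes: on every input state the two circuits agree up to one overall phase factor.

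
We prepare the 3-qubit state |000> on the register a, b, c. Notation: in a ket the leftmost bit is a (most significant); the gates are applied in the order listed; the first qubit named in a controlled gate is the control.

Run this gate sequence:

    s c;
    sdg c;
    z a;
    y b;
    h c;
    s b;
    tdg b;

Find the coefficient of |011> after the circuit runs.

|011> carries amplitude sqrt(2)*exp(3*I*pi/4)/2 in the final state. Key observation: the block from step 1 through step 2 cancels to the identity and can be dropped.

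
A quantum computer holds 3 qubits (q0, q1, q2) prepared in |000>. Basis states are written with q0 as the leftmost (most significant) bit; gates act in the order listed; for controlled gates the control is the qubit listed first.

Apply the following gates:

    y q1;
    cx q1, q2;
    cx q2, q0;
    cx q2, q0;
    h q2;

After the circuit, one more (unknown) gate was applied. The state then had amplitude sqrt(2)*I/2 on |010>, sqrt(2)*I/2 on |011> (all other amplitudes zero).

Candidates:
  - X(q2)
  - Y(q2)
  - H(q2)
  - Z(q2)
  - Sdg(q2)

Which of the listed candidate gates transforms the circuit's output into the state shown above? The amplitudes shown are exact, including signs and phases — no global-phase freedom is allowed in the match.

It was Z(q2) that produced the state shown. Key observation: gates 3-4 undo each other exactly, leaving only the rest of the circuit to track.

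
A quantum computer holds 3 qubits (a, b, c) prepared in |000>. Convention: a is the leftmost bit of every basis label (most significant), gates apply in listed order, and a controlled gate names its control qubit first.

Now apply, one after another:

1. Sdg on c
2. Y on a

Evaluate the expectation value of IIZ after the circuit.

The expectation value of IIZ is 1.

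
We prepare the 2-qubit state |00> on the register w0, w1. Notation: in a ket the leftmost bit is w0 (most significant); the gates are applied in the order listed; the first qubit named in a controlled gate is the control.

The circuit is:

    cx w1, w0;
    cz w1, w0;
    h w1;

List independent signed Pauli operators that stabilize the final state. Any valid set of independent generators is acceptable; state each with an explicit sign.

One valid set of independent stabilizer generators is +IX, +ZI (any independent generating set of the same group is equally correct).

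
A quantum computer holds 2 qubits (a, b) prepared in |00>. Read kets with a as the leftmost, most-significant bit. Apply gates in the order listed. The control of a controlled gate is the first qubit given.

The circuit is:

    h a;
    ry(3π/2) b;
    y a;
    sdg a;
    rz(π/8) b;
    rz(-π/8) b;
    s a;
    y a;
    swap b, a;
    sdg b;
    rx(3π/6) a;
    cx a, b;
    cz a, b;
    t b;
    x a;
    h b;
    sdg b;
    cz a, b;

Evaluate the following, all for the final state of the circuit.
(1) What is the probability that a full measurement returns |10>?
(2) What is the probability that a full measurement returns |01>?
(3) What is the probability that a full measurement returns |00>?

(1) A full measurement returns |10> with probability sqrt(2)/8 + 1/4. Key observation: gates 3-8 undo each other exactly, leaving only the rest of the circuit to track.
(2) The probability of measuring |01> is 1/4 - sqrt(2)/8.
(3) The probability of measuring |00> is sqrt(2)/8 + 1/4.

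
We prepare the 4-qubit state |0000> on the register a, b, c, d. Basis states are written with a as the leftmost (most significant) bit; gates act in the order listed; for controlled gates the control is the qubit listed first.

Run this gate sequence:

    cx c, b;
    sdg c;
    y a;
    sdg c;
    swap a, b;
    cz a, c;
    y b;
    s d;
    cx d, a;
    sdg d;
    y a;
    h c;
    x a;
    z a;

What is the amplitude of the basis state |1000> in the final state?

The final state's coefficient on |1000> equals 0.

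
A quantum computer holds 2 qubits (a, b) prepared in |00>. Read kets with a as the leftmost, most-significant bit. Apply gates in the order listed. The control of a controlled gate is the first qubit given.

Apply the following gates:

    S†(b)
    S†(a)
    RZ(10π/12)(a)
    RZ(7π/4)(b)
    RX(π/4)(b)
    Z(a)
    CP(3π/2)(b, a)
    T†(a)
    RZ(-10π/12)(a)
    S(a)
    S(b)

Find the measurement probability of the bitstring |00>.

A full measurement returns |00> with probability sqrt(2)/4 + 1/2.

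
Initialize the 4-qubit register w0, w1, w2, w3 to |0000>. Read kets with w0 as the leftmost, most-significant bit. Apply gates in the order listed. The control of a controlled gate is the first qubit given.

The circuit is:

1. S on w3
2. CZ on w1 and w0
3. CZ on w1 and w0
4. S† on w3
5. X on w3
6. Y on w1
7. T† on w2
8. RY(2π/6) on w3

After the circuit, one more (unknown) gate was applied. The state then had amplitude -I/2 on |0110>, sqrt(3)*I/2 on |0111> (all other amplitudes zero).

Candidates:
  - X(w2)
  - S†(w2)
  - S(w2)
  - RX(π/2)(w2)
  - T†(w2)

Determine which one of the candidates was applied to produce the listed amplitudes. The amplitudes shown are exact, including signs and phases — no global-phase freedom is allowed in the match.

It was X(w2) that produced the state shown. Key observation: steps 1-4 multiply out to the identity, so the circuit reduces to the remaining gates.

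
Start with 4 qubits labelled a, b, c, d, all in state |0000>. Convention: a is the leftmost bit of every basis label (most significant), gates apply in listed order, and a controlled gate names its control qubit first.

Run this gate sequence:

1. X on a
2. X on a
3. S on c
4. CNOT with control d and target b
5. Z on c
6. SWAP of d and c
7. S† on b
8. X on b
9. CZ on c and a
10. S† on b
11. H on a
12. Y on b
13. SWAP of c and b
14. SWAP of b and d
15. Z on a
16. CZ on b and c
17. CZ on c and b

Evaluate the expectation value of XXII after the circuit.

In the final state, XXII has expectation 0.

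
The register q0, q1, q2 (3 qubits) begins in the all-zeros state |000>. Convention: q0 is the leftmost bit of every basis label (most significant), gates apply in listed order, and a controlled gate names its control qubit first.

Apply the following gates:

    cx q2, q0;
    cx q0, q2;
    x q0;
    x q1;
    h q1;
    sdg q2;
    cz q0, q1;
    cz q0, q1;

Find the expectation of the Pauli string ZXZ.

The expectation value of ZXZ is 1.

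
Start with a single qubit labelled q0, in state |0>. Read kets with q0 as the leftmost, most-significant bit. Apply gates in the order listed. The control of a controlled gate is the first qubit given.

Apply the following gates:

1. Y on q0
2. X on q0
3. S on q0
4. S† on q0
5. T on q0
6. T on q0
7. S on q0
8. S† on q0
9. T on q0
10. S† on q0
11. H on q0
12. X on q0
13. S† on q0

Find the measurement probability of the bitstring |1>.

A full measurement returns |1> with probability 1/2.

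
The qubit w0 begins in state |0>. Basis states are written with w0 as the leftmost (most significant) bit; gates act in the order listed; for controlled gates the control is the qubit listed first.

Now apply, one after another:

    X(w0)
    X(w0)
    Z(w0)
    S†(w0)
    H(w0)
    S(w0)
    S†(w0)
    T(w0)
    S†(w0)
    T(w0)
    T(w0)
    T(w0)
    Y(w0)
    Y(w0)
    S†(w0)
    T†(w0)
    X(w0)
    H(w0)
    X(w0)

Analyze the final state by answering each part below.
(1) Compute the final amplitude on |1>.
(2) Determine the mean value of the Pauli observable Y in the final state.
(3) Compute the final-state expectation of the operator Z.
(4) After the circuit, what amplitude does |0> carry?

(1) The amplitude on |1> is 1/2 - exp(3*I*pi/4)/2.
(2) In the final state, Y has expectation sqrt(2)/2.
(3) The expectation value of Z is -sqrt(2)/2.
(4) The final state's coefficient on |0> equals -1/2 - exp(3*I*pi/4)/2.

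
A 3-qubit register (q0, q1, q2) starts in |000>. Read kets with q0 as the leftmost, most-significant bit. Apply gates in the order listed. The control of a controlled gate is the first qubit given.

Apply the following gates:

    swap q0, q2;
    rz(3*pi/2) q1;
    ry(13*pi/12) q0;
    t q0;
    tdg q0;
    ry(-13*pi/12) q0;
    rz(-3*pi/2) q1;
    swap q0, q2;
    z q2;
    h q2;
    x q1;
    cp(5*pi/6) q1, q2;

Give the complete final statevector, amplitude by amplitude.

The final amplitudes are sqrt(2)/2 on |010>, sqrt(2)*exp(5*I*pi/6)/2 on |011>, and 0 on every other basis state. Key observation: steps 1-8 multiply out to the identity, so the circuit reduces to the remaining gates.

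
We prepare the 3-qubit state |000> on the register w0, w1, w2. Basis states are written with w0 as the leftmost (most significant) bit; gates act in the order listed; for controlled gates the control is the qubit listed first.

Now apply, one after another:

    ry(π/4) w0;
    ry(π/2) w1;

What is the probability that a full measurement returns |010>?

A full measurement returns |010> with probability sqrt(2)/8 + 1/4.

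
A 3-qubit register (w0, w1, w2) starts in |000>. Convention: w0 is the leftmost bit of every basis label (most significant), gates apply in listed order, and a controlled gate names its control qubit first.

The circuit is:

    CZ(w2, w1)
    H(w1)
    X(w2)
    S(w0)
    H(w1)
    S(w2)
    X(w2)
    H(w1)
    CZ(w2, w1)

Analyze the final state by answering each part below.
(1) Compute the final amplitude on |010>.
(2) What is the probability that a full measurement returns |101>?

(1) The amplitude on |010> is sqrt(2)*I/2.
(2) A full measurement returns |101> with probability 0.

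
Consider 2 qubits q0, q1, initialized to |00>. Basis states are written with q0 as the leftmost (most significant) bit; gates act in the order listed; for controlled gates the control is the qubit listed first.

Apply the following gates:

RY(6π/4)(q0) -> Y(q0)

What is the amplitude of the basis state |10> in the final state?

|10> carries amplitude -sqrt(2)*I/2 in the final state.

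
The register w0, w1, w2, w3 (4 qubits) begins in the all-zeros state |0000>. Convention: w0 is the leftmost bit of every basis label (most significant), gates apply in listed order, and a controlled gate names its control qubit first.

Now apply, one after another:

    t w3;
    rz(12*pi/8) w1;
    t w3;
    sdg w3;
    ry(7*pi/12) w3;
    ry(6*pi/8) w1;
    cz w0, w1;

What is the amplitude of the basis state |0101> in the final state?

The amplitude on |0101> is (-sqrt(6) - 2 - sqrt(2))*exp(I*pi/4)/8.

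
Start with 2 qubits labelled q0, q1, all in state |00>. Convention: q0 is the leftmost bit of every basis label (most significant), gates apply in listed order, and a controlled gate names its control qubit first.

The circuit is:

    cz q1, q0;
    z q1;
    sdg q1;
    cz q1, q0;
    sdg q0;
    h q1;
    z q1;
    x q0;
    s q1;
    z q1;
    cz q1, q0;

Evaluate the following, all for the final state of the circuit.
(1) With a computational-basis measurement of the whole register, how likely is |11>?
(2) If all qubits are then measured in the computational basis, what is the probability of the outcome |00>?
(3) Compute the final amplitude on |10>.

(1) Outcome |11> occurs with probability 1/2.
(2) Outcome |00> occurs with probability 0.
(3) The amplitude on |10> is sqrt(2)/2.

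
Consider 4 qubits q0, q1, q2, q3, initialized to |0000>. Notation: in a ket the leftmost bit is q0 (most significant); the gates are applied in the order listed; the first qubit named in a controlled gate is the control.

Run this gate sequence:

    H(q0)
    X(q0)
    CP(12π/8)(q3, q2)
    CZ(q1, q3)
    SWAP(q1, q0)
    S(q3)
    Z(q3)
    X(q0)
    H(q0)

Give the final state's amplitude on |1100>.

|1100> carries amplitude -1/2 in the final state.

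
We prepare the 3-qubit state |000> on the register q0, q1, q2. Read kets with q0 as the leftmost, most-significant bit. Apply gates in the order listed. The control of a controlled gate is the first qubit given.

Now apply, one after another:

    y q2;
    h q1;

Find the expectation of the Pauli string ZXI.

The expectation value of ZXI is 1.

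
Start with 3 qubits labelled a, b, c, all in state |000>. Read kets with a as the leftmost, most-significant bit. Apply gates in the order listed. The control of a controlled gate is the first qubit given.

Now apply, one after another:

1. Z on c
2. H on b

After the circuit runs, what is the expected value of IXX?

The observable IXX averages to 0.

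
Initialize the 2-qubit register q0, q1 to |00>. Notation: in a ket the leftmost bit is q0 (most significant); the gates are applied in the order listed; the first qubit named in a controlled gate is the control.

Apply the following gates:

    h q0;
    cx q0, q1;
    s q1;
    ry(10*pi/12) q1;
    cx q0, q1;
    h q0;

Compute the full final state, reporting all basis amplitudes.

The final amplitudes are I*(1 - I)*(-sqrt(2) + sqrt(6))/8 on |00>, (1 - I)*(sqrt(2) + sqrt(6))/8 on |01>, (1 - I)*(-sqrt(2) + sqrt(6))/8 on |10>, I*(1 - I)*(sqrt(2) + sqrt(6))/8 on |11>.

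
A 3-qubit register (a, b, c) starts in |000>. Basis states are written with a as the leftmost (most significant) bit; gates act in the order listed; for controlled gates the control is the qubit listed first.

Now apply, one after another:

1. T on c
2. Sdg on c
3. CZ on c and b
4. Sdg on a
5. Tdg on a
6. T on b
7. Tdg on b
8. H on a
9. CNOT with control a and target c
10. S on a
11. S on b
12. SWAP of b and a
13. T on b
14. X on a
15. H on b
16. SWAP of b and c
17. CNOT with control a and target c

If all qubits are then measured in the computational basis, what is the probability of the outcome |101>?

A full measurement returns |101> with probability 1/4.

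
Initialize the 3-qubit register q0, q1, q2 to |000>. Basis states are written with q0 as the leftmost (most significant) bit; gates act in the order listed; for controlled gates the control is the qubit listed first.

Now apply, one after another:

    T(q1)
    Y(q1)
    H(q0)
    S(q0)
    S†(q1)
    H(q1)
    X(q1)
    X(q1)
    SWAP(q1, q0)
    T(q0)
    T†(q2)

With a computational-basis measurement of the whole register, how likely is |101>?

Outcome |101> occurs with probability 0. Key observation: steps 7-8 multiply out to the identity, so the circuit reduces to the remaining gates.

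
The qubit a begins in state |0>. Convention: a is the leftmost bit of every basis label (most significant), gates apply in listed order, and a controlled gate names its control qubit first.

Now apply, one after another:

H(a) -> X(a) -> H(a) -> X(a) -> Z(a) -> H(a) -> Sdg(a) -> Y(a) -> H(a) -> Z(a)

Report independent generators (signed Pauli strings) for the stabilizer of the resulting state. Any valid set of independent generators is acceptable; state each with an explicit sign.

One valid set of independent stabilizer generators is +Y (any independent generating set of the same group is equally correct).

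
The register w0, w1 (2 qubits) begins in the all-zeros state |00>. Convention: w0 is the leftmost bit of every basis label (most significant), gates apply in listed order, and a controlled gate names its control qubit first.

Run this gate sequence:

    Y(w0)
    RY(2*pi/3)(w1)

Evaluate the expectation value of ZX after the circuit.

The expectation value of ZX is -sqrt(3)/2.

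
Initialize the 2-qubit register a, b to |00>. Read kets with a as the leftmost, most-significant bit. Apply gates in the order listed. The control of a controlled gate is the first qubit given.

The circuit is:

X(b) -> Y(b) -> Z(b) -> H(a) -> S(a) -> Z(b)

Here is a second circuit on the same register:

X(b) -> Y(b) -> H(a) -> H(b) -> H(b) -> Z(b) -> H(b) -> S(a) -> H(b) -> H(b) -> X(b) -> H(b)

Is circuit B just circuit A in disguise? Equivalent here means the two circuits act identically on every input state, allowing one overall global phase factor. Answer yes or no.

Yes — the two circuits implement the same unitary up to a global phase.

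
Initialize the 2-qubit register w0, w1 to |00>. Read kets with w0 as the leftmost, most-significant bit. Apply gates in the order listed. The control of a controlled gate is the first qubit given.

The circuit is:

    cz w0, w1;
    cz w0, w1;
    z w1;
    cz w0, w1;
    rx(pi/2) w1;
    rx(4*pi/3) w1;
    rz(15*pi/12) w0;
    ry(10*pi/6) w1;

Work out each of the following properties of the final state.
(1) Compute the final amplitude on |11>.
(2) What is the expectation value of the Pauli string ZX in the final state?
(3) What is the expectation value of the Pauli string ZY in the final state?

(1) The amplitude on |11> is 0. Key observation: steps 1-2 multiply out to the identity, so the circuit reduces to the remaining gates.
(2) The observable ZX averages to -3/4.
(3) The observable ZY averages to 1/2.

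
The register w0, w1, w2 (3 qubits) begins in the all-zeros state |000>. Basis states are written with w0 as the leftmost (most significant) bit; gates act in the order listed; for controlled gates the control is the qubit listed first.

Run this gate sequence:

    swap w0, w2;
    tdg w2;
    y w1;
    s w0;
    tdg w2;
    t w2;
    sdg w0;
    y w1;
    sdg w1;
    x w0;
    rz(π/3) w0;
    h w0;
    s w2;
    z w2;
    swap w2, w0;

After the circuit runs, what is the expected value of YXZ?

The expectation value of YXZ is 0. Key observation: steps 3-8 multiply out to the identity, so the circuit reduces to the remaining gates.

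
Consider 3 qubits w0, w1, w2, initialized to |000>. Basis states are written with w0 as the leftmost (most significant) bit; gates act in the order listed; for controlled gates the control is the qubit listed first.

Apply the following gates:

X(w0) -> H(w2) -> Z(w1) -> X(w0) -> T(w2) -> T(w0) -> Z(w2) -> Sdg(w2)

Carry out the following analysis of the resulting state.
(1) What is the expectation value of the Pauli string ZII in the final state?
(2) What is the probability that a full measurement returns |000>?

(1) In the final state, ZII has expectation 1.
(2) Outcome |000> occurs with probability 1/2.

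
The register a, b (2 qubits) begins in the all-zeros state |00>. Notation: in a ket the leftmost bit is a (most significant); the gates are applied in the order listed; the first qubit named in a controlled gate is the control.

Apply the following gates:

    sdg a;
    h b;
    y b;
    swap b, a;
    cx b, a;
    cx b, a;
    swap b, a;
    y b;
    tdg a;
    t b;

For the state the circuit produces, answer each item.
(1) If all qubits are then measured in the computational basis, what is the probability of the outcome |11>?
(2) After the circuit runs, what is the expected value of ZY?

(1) A full measurement returns |11> with probability 0.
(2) The observable ZY averages to sqrt(2)/2.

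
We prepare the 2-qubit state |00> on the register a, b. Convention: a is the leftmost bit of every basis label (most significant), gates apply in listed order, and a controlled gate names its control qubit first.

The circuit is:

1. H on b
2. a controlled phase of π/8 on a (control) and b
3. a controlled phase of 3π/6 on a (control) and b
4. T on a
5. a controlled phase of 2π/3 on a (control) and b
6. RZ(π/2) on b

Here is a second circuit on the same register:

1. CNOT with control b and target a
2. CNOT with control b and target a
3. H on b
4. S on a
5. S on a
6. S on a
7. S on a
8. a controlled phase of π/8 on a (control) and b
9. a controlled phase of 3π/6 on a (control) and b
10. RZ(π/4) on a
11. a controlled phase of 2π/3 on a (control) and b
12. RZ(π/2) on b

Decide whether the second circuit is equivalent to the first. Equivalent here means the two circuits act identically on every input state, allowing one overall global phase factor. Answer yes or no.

Yes: on every input state the two circuits agree up to one overall phase factor.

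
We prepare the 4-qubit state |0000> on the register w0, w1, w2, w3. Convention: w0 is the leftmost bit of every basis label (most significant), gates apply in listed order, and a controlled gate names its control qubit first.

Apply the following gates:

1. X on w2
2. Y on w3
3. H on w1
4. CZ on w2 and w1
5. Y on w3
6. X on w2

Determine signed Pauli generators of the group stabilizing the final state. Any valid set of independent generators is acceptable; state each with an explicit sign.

The stabilizer group can be generated by -IXII, +ZIII, +IIZI, +IIIZ, among other valid generating sets.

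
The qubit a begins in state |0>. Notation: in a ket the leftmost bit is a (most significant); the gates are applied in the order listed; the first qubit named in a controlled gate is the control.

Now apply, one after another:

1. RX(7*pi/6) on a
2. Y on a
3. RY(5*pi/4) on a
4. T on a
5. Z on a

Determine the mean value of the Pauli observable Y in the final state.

The expectation value of Y is -sqrt(2)/4 + sqrt(3)/4.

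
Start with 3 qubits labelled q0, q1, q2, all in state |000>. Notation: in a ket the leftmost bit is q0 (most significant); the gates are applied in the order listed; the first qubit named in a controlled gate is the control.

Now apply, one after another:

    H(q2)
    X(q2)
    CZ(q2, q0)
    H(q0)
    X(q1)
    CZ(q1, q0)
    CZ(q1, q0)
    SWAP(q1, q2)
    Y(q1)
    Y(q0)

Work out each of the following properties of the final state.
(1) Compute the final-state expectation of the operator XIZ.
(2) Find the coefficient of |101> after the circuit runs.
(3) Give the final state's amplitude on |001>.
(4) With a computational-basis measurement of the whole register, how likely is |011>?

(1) In the final state, XIZ has expectation 1.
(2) The final state's coefficient on |101> equals 1/2.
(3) The final state's coefficient on |001> equals -1/2.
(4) The probability of measuring |011> is 1/4.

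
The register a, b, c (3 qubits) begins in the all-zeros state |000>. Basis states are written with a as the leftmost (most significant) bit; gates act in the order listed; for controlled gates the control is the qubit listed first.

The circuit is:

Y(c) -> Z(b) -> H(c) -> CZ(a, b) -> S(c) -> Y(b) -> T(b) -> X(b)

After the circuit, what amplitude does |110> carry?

|110> carries amplitude 0 in the final state.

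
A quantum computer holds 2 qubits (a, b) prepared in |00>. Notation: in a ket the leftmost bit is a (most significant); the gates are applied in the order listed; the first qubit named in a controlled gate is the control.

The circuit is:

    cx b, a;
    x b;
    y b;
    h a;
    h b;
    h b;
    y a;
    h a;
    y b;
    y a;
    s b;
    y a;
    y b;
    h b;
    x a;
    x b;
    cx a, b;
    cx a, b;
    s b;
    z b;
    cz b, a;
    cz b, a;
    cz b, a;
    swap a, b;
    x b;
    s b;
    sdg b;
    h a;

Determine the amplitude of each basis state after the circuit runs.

The resulting statevector has amplitude 0 on |00>, -1/2 - I/2 on |01>, 0 on |10>, 1/2 - I/2 on |11>. Key observation: the block from step 22 through step 23 cancels to the identity and can be dropped.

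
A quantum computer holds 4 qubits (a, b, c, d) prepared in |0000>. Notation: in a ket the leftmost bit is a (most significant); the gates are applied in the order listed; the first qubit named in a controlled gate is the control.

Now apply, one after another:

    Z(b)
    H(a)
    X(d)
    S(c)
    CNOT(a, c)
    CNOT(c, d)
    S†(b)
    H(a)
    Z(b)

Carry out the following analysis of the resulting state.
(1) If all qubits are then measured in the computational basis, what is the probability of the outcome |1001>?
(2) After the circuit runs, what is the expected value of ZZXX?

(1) A full measurement returns |1001> with probability 1/4.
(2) The expectation value of ZZXX is 1.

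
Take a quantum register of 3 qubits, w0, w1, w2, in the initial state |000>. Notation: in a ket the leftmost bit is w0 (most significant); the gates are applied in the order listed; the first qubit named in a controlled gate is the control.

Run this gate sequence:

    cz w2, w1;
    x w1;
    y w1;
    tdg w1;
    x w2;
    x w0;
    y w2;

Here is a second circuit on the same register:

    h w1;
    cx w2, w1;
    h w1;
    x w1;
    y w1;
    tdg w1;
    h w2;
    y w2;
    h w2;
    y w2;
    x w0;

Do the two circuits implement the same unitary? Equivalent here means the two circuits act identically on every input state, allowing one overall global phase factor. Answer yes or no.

No — the two circuits implement different unitaries, even allowing a global phase.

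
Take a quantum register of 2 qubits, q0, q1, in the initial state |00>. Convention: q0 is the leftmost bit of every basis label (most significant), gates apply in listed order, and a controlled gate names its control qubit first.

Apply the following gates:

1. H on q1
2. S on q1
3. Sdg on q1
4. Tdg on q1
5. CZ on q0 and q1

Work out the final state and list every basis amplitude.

The final amplitudes are sqrt(2)/2 on |00>, -sqrt(2)*exp(3*I*pi/4)/2 on |01>, 0 on |10>, 0 on |11>. Key observation: steps 2-3 multiply out to the identity, so the circuit reduces to the remaining gates.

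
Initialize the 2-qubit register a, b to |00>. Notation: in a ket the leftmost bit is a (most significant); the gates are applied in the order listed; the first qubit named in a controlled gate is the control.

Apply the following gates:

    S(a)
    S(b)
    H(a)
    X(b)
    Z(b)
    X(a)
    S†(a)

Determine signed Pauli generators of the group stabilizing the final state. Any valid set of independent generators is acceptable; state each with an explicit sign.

The stabilizer group can be generated by -YI, -IZ, among other valid generating sets.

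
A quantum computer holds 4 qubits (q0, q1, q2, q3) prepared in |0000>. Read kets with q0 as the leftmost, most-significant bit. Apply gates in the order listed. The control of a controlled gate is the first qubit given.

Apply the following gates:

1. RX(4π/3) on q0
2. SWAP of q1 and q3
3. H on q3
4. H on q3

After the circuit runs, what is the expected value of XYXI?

The expectation value of XYXI is 0. Key observation: steps 3-4 multiply out to the identity, so the circuit reduces to the remaining gates.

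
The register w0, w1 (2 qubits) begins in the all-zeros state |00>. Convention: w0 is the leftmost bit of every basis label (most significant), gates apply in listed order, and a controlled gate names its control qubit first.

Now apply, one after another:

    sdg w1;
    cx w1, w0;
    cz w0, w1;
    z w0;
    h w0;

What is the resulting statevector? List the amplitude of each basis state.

After the circuit, the state carries amplitude sqrt(2)/2 on |00>, 0 on |01>, sqrt(2)/2 on |10>, 0 on |11>.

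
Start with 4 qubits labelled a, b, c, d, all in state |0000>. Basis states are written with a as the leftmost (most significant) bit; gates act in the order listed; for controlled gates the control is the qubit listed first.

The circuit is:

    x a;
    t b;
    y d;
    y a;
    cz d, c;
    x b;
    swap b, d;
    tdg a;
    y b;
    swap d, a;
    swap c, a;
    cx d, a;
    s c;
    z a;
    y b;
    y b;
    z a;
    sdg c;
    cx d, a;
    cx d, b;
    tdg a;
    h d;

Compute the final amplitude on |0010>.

The final state's coefficient on |0010> equals -sqrt(2)*I/2. Key observation: steps 12-19 multiply out to the identity, so the circuit reduces to the remaining gates.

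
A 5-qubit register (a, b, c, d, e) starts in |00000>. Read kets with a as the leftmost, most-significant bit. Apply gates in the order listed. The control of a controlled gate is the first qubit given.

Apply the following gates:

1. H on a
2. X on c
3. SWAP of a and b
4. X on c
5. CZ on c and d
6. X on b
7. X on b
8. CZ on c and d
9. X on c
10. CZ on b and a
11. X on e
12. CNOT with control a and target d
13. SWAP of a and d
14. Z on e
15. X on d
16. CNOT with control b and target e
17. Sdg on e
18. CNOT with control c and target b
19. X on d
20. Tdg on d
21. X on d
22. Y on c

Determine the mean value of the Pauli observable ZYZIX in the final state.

The observable ZYZIX averages to -1. Key observation: gates 4-9 undo each other exactly, leaving only the rest of the circuit to track.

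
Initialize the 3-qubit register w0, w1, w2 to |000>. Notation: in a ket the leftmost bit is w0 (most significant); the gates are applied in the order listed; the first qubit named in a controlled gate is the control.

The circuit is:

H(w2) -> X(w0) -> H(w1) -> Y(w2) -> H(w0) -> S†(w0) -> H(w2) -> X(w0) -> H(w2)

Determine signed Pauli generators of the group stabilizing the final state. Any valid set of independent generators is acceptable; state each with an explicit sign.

The final state is stabilized by the group generated by -YII, +IXI, -IIX; other independent generating sets are equally valid.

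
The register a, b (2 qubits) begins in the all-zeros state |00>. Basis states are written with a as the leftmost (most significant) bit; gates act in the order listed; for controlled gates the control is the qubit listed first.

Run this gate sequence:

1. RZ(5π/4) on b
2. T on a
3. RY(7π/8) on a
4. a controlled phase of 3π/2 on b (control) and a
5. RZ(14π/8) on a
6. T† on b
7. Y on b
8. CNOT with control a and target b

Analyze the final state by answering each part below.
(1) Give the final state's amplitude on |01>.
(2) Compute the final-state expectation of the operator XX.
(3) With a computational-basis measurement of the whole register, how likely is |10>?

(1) |01> carries amplitude -sin(pi/16) in the final state.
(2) In the final state, XX has expectation sqrt(4 - 2*sqrt(2))/4.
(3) Outcome |10> occurs with probability sin(7*pi/16)**2.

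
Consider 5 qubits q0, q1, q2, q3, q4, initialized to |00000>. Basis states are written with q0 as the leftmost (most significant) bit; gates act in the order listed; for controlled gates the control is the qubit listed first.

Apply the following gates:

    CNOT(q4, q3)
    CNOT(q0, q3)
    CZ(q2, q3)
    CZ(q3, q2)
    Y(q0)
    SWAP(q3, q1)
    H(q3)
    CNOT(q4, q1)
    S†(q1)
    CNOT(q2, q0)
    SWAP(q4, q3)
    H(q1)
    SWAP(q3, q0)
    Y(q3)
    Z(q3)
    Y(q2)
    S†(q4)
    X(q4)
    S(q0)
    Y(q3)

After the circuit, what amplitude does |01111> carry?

The final state's coefficient on |01111> equals -1/2.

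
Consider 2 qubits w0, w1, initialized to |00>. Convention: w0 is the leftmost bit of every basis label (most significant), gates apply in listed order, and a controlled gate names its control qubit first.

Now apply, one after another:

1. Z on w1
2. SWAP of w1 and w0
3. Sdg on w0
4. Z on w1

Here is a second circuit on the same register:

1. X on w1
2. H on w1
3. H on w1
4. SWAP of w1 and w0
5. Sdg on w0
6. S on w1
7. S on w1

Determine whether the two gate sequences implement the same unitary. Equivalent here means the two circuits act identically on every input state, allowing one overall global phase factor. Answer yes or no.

No: there is an input state on which the two circuits produce genuinely different outputs (not merely differing by a phase).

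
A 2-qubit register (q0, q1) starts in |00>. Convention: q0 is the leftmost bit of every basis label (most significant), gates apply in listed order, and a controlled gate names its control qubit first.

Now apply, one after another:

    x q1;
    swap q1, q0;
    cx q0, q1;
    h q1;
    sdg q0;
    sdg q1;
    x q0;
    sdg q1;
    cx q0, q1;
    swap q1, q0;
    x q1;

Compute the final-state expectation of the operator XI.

The expectation value of XI is 1.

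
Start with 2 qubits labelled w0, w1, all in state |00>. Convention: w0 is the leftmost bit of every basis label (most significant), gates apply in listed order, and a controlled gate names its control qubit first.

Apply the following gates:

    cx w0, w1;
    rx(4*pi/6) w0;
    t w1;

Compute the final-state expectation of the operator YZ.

The observable YZ averages to -sqrt(3)/2.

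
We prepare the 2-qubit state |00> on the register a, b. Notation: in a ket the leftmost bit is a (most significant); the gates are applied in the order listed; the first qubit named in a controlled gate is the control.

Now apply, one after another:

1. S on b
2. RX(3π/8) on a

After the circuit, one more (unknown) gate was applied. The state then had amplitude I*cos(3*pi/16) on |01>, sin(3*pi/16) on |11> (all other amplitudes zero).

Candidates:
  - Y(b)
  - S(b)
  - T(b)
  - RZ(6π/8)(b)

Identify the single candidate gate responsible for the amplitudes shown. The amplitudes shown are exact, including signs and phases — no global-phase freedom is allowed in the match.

It was Y(b) that produced the state shown.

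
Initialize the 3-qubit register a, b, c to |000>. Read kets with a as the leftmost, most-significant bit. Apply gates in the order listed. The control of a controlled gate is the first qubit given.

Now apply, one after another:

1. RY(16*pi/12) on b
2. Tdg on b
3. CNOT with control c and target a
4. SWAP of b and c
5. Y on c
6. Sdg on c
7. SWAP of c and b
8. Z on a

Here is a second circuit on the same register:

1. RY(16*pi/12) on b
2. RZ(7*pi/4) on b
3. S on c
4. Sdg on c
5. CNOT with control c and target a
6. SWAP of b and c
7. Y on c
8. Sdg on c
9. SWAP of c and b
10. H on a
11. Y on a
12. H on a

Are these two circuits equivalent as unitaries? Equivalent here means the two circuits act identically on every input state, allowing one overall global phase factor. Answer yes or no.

No, they are not equivalent — no single phase factor reconciles the two unitaries.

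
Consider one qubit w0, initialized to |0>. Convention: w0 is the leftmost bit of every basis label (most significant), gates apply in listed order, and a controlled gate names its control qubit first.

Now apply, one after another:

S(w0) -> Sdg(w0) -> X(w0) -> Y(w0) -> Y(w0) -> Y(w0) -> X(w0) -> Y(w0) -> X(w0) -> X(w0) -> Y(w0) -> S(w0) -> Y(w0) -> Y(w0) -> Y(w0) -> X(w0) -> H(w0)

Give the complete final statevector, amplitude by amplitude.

After the circuit, the state carries amplitude -sqrt(2)*I/2 on |0>, sqrt(2)*I/2 on |1>.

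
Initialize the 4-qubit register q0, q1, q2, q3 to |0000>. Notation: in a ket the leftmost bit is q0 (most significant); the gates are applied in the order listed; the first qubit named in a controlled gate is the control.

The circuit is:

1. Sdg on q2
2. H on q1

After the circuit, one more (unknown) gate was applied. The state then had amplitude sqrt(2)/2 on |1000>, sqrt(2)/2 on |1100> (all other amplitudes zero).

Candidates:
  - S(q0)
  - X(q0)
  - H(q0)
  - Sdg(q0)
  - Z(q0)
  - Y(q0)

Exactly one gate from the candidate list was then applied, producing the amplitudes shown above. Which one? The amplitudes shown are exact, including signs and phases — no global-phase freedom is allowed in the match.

The applied gate was X(q0).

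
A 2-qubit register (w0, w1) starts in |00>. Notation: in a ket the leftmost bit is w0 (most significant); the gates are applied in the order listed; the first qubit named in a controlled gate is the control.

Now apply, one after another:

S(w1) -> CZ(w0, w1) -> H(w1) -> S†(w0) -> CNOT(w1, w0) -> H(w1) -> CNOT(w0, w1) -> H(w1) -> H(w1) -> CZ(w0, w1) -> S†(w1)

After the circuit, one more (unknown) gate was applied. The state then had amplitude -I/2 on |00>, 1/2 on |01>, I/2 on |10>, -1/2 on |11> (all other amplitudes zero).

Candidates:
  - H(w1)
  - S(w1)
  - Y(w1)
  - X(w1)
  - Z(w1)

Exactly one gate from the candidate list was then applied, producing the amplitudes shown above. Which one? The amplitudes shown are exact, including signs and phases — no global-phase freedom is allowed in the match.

The unique candidate consistent with the amplitudes is X(w1).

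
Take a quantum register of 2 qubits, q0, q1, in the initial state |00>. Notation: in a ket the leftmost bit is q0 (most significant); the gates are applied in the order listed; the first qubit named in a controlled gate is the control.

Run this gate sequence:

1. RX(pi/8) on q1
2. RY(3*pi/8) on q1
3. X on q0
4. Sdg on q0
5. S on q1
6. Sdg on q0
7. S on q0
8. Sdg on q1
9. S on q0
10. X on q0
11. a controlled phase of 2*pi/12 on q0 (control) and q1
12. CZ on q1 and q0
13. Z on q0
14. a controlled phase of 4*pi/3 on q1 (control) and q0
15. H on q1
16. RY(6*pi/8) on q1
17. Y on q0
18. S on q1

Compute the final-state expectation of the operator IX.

In the final state, IX has expectation -sqrt(2 - sqrt(2))/2. Key observation: the block from step 3 through step 10 cancels to the identity and can be dropped.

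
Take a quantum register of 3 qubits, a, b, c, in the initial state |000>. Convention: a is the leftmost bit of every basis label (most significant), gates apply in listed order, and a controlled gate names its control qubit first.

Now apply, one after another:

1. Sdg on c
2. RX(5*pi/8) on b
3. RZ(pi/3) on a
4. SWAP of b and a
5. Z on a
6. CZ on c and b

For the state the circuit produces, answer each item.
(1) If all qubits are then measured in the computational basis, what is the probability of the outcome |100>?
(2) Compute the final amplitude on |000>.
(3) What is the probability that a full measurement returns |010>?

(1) The probability of measuring |100> is sin(5*pi/16)**2.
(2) The final state's coefficient on |000> equals -exp(5*I*pi/6)*cos(5*pi/16).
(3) Outcome |010> occurs with probability 0.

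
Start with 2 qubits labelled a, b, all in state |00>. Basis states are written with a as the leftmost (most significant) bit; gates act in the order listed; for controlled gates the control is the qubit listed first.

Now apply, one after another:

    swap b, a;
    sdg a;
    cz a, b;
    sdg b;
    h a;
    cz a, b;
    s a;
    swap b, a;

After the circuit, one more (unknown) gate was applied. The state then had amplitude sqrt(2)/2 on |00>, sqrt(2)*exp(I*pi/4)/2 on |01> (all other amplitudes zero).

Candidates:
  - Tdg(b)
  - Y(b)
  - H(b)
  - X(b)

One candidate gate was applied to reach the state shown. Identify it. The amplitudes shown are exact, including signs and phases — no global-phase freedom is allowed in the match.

It was Tdg(b) that produced the state shown.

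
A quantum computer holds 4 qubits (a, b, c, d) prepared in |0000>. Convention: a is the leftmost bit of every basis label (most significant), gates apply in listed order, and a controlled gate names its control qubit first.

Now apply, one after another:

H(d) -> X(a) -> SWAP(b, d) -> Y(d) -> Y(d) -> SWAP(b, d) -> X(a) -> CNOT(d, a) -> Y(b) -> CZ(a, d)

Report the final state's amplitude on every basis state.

The final amplitudes are sqrt(2)*I/2 on |0100>, -sqrt(2)*I/2 on |1101>, and 0 on every other basis state.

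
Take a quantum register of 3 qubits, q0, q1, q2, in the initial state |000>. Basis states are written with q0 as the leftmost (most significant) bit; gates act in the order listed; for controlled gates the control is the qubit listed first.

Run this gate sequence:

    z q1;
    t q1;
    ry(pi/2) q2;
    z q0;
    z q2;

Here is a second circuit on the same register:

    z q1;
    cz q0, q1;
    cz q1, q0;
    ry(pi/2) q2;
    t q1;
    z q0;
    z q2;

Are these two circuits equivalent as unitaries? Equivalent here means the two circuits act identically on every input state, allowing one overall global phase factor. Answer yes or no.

Yes — the two circuits implement the same unitary up to a global phase.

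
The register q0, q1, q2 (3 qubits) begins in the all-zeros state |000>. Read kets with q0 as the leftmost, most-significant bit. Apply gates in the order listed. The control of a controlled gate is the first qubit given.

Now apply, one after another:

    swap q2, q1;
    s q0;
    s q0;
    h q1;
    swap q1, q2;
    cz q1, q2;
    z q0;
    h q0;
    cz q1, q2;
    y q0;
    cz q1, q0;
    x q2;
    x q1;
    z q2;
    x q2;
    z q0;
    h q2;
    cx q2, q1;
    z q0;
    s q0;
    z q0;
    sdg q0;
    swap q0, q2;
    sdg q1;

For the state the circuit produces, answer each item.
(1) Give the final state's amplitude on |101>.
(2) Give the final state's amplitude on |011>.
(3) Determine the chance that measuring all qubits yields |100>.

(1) The amplitude on |101> is sqrt(2)*I/2.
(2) The final state's coefficient on |011> equals 0.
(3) A full measurement returns |100> with probability 1/2.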